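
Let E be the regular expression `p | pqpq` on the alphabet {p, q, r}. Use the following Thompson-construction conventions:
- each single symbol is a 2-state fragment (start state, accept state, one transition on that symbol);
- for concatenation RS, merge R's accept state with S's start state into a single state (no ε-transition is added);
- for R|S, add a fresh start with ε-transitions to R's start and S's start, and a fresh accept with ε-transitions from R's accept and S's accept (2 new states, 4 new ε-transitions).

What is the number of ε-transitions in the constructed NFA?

Bottom-up over the parse tree:
Each of the 5 symbol leaves contributes 0 ε-transitions.
  pqpq — 0 ε-transitions
  p | pqpq — 4 ε-transitions

4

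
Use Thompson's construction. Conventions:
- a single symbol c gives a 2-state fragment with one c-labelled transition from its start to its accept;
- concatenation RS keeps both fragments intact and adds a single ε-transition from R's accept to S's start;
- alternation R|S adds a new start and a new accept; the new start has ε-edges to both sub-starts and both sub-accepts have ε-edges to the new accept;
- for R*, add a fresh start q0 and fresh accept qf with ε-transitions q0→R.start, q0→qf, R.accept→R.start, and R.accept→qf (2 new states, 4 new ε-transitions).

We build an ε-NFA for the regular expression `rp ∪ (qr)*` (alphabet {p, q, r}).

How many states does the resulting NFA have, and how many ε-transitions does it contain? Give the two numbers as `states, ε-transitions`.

12, 10

Building bottom-up:
Each of the 4 symbol leaves contributes 2 states and 0 ε-transitions.
  rp = 4 states, 1 ε-transition
  qr = 4 states, 1 ε-transition
  (qr)* = 6 states, 5 ε-transitions
  rp ∪ (qr)* = 12 states, 10 ε-transitions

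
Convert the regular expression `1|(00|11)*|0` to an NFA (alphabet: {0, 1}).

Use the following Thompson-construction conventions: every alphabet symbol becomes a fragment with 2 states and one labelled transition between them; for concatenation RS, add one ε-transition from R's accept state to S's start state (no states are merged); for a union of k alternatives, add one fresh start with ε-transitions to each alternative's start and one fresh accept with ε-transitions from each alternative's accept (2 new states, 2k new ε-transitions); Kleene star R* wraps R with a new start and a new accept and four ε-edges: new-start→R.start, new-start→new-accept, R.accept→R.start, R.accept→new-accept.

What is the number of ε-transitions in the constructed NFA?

16

Bottom-up over the parse tree:
Each of the 6 symbol leaves contributes 0 ε-transitions.
  00 = 1 ε-transition
  11 = 1 ε-transition
  00|11 = 6 ε-transitions
  (00|11)* = 10 ε-transitions
  1|(00|11)*|0 = 16 ε-transitions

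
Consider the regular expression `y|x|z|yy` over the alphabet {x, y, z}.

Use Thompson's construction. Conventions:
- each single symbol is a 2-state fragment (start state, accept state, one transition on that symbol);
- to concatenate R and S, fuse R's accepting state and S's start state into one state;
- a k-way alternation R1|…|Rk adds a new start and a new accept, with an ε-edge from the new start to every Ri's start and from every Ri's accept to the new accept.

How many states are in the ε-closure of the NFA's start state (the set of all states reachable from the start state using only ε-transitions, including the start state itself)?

5

Let C(F) = |ε-closure(F.start)| within fragment F, and note whether F accepts ε. Symbol fragments have C = 1 and do not accept ε. Then:
  yy : same as the first factor's closure: |ε-closure| = 1
  y|x|z|yy : |ε-closure| = 1 + 1 + 1 + 1 + 1 = 5 (the new accept is not ε-reachable since no branch accepts ε)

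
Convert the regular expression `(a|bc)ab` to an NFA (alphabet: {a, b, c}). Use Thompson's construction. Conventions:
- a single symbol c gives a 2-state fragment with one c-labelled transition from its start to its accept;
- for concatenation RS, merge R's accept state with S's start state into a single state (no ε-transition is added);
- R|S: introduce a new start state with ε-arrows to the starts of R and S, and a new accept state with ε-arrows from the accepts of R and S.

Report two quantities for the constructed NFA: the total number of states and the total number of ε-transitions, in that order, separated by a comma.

Bottom-up over the parse tree:
Each of the 5 symbol leaves contributes 2 states and 0 ε-transitions.
  bc : 3 states, 0 ε-transitions
  a|bc : 7 states, 4 ε-transitions
  (a|bc)ab : 9 states, 4 ε-transitions

9, 4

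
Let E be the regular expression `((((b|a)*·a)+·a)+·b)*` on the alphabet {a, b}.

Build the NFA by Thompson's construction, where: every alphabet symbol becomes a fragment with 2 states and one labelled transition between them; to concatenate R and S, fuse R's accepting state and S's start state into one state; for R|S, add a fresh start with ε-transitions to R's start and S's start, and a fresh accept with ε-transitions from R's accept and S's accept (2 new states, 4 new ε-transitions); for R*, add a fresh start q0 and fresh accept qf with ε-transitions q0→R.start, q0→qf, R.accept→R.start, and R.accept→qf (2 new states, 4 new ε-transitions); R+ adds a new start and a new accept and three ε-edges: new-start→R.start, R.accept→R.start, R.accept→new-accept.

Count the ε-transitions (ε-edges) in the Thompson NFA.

18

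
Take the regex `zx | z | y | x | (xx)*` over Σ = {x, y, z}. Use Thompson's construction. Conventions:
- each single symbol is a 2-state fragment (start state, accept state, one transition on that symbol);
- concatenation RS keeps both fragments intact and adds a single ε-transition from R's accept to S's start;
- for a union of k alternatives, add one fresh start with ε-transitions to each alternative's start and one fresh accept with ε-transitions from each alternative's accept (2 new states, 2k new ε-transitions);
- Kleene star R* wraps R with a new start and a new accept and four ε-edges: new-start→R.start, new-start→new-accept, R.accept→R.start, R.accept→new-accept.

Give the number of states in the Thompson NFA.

Building bottom-up:
Each of the 7 symbol leaves contributes a 2-state fragment.
  zx = 4 states
  xx = 4 states
  (xx)* = 6 states
  zx | z | y | x | (xx)* = 18 states

18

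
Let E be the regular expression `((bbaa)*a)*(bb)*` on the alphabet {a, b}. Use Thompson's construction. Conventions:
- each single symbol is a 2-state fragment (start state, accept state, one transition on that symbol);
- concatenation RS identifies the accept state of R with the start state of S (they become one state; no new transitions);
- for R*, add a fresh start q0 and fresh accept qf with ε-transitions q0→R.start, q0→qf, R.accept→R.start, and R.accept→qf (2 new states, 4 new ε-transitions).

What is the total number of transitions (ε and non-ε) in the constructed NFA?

Recursing over subexpressions:
Each of the 7 symbol leaves contributes 1 transition (1 symbol, 0 ε).
  bbaa = 4 transitions (4 symbol, 0 ε)
  (bbaa)* = 8 transitions (4 symbol, 4 ε)
  (bbaa)*a = 9 transitions (5 symbol, 4 ε)
  ((bbaa)*a)* = 13 transitions (5 symbol, 8 ε)
  bb = 2 transitions (2 symbol, 0 ε)
  (bb)* = 6 transitions (2 symbol, 4 ε)
  ((bbaa)*a)*(bb)* = 19 transitions (7 symbol, 12 ε)

19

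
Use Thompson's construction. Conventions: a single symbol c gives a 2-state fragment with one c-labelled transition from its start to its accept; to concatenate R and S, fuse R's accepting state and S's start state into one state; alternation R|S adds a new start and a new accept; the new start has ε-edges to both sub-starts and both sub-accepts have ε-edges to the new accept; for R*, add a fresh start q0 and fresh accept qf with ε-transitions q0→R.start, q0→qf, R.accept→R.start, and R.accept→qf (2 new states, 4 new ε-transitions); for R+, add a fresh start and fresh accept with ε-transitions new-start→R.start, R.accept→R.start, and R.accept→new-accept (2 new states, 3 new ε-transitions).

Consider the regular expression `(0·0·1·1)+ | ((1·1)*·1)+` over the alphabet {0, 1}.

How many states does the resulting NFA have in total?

Per subexpression:
Each of the 7 symbol leaves contributes a 2-state fragment.
  0·0·1·1 = 5 states
  (0·0·1·1)+ = 7 states
  1·1 = 3 states
  (1·1)* = 5 states
  (1·1)*·1 = 6 states
  ((1·1)*·1)+ = 8 states
  (0·0·1·1)+ | ((1·1)*·1)+ = 17 states

17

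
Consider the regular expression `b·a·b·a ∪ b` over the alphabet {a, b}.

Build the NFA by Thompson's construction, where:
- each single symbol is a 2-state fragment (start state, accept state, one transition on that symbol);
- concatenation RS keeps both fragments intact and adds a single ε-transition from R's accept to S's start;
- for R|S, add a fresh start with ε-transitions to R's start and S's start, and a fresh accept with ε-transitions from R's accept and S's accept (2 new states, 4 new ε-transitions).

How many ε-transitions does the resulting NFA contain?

7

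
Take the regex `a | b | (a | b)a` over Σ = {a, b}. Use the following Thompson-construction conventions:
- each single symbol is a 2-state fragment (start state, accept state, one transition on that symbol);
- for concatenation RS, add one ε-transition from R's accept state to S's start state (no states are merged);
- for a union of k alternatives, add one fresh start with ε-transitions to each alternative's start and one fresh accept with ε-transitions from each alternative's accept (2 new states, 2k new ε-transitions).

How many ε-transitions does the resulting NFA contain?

11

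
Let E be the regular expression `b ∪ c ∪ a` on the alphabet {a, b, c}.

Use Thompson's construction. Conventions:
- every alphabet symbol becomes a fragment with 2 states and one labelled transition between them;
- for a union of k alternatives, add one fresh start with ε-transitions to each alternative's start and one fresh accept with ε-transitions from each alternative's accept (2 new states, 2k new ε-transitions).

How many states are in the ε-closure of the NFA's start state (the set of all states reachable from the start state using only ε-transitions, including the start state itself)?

4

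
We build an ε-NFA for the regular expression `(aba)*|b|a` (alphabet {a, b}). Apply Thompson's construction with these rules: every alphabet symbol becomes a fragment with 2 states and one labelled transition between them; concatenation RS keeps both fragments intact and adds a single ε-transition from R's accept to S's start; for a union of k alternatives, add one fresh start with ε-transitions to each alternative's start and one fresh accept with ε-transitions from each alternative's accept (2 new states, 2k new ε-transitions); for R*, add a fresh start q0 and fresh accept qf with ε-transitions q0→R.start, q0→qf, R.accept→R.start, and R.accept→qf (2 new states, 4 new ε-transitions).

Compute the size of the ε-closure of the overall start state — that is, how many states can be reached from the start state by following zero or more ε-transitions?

Let C(F) = |ε-closure(F.start)| within fragment F, and note whether F accepts ε. Symbol fragments have C = 1 and do not accept ε. Then:
  aba : same as the first factor's closure: C = 1
  (aba)* : the star's fresh start ε-reaches both the body's start and the fresh accept: C = 2 + 1 = 3
  (aba)*|b|a : C = 1 (new start) + (3 + 1 + 1) + 1 (new accept, since some branch ε-reaches its own accept) = 7

7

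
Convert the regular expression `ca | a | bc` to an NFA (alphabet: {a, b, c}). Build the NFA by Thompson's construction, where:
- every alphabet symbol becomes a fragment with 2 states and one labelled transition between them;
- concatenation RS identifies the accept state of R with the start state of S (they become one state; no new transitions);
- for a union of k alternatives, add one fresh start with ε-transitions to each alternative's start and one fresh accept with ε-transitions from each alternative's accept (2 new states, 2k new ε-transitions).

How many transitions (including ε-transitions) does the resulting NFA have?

Per subexpression:
Each of the 5 symbol leaves contributes 1 transition (1 symbol, 0 ε).
  ca : 2 transitions (2 symbol, 0 ε)
  bc : 2 transitions (2 symbol, 0 ε)
  ca | a | bc : 11 transitions (5 symbol, 6 ε)

11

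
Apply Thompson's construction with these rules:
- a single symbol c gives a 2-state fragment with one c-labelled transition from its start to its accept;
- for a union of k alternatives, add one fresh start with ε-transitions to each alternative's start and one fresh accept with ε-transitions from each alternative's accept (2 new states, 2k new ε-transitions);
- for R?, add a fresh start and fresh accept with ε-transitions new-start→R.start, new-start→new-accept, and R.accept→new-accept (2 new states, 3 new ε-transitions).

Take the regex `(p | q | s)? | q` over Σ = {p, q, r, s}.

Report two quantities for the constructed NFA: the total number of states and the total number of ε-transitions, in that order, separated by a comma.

14, 13

Recursing over subexpressions:
Each of the 4 symbol leaves contributes 2 states and 0 ε-transitions.
  p | q | s = 8 states, 6 ε-transitions
  (p | q | s)? = 10 states, 9 ε-transitions
  (p | q | s)? | q = 14 states, 13 ε-transitions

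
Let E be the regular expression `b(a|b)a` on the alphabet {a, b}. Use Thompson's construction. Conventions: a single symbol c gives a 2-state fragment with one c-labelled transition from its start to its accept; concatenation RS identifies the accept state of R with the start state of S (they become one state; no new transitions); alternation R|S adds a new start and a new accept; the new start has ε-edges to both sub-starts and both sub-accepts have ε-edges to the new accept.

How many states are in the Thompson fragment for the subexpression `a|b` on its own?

6

Fragment for `a|b`:
Each of the 2 symbol leaves contributes a 2-state fragment.
  a|b : 6 states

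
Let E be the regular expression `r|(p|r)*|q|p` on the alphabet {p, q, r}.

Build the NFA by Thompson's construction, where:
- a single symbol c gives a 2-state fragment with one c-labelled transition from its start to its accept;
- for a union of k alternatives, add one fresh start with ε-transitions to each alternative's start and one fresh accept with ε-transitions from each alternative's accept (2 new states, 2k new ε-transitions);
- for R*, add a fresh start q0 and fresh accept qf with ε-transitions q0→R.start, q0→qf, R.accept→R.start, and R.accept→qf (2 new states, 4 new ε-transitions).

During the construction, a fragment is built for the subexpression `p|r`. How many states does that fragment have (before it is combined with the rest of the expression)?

Fragment for `p|r`:
Each of the 2 symbol leaves contributes a 2-state fragment.
  p|r — 6 states

6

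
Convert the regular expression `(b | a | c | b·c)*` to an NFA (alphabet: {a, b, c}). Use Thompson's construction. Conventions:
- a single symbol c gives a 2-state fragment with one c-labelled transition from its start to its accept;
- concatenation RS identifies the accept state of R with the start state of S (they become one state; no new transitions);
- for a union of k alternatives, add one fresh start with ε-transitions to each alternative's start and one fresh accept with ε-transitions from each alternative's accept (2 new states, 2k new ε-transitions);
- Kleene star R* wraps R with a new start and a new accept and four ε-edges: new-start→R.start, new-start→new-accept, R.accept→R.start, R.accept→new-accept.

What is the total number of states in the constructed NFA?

13

Recursing over subexpressions:
Each of the 5 symbol leaves contributes a 2-state fragment.
  b·c → 3 states
  b | a | c | b·c → 11 states
  (b | a | c | b·c)* → 13 states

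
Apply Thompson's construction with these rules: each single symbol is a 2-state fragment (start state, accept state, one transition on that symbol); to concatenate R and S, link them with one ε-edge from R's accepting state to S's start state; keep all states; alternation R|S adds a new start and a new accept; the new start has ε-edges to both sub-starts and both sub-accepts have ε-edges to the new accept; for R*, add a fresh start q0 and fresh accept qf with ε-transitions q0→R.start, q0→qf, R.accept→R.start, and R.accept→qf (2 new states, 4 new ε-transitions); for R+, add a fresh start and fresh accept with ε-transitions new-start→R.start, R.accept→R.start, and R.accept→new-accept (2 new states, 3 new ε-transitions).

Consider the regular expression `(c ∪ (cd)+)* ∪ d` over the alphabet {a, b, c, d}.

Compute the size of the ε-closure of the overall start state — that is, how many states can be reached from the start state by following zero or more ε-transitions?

Compute the ε-closure size of each fragment's start state recursively; a symbol fragment's start has no outgoing ε-edge, so its closure is just itself (size 1).
  cd : same as the first factor's closure: |ε-closure| = 1
  (cd)+ : |ε-closure| = 1 + 1 = 2 (the body doesn't accept ε, so the new accept is not reached)
  c ∪ (cd)+ : new start ε-reaches every alternative's start; none of them accept ε, so the new accept is not reached: |ε-closure| = 1 + 1 + 2 = 4
  (c ∪ (cd)+)* : the star's fresh start ε-reaches both the body's start and the fresh accept: |ε-closure| = 2 + 4 = 6
  (c ∪ (cd)+)* ∪ d : |ε-closure| = 1 (new start) + (6 + 1) + 1 (new accept, since some branch ε-reaches its own accept) = 9

9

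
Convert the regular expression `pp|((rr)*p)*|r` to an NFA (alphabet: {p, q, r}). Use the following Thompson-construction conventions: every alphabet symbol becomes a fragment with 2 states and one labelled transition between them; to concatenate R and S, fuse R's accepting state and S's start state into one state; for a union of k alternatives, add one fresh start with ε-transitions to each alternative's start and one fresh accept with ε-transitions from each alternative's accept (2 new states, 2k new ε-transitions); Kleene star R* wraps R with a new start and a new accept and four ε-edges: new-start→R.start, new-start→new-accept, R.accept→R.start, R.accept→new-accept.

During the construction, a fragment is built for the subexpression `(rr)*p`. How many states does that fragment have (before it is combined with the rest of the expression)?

Fragment for `(rr)*p`:
Each of the 3 symbol leaves contributes a 2-state fragment.
  rr — 3 states
  (rr)* — 5 states
  (rr)*p — 6 states

6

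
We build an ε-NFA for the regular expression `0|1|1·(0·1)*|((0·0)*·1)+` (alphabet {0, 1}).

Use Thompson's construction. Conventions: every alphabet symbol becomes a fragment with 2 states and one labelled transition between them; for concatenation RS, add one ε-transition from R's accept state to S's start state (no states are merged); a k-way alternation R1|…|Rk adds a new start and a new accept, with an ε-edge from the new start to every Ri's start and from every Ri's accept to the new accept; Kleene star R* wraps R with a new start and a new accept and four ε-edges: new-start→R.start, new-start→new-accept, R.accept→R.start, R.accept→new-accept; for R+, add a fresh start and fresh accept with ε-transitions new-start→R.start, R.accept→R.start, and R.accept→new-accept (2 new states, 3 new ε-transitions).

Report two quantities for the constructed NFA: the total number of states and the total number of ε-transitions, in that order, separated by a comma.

Recursing over subexpressions:
Each of the 8 symbol leaves contributes 2 states and 0 ε-transitions.
  0·1 → 4 states, 1 ε-transition
  (0·1)* → 6 states, 5 ε-transitions
  1·(0·1)* → 8 states, 6 ε-transitions
  0·0 → 4 states, 1 ε-transition
  (0·0)* → 6 states, 5 ε-transitions
  (0·0)*·1 → 8 states, 6 ε-transitions
  ((0·0)*·1)+ → 10 states, 9 ε-transitions
  0|1|1·(0·1)*|((0·0)*·1)+ → 24 states, 23 ε-transitions

24, 23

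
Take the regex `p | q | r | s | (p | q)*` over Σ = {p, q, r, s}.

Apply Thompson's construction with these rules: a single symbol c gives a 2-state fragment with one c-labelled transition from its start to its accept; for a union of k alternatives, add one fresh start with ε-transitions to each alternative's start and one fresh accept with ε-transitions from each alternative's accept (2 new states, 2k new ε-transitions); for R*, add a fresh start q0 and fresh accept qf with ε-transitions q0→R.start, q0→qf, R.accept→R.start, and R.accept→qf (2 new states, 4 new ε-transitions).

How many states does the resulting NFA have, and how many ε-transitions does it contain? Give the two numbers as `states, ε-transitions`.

18, 18

Bottom-up over the parse tree:
Each of the 6 symbol leaves contributes 2 states and 0 ε-transitions.
  p | q — 6 states, 4 ε-transitions
  (p | q)* — 8 states, 8 ε-transitions
  p | q | r | s | (p | q)* — 18 states, 18 ε-transitions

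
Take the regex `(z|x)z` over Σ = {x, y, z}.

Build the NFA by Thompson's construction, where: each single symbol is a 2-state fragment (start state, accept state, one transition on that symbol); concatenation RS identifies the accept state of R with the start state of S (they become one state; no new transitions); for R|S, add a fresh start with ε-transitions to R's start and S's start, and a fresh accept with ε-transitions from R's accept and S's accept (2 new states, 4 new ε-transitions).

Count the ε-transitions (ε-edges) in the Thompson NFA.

4

Recursing over subexpressions:
Each of the 3 symbol leaves contributes 0 ε-transitions.
  z|x : 4 ε-transitions
  (z|x)z : 4 ε-transitions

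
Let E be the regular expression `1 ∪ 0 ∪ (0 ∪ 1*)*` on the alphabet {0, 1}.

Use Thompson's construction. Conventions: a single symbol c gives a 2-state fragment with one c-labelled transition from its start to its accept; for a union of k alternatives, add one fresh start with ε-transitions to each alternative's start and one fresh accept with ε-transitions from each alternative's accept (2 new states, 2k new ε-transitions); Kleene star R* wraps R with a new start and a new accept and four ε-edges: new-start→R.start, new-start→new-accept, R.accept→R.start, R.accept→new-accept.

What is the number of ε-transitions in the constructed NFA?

18

Bottom-up over the parse tree:
Each of the 4 symbol leaves contributes 0 ε-transitions.
  1* — 4 ε-transitions
  0 ∪ 1* — 8 ε-transitions
  (0 ∪ 1*)* — 12 ε-transitions
  1 ∪ 0 ∪ (0 ∪ 1*)* — 18 ε-transitions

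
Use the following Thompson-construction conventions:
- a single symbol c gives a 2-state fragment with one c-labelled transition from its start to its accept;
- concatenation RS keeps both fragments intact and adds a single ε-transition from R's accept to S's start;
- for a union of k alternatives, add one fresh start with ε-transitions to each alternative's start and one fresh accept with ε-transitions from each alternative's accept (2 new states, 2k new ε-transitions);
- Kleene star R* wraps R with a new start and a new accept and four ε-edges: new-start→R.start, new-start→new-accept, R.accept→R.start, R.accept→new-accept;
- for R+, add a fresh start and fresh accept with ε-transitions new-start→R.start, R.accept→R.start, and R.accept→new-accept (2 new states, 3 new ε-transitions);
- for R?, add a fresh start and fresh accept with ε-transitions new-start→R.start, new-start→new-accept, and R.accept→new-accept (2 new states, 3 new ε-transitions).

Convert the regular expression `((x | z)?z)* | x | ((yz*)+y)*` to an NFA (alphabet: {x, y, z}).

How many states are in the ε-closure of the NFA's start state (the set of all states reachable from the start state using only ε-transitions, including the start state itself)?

15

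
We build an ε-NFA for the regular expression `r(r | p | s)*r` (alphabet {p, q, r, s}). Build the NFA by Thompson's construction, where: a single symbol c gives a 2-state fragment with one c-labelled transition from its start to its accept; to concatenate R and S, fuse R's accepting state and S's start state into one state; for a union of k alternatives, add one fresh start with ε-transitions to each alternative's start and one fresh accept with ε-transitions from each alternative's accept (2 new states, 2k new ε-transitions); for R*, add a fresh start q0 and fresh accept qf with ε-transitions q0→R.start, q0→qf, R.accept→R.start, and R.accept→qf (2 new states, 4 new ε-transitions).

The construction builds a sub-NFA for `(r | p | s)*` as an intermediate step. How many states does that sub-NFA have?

Fragment for `(r | p | s)*`:
Each of the 3 symbol leaves contributes a 2-state fragment.
  r | p | s → 8 states
  (r | p | s)* → 10 states

10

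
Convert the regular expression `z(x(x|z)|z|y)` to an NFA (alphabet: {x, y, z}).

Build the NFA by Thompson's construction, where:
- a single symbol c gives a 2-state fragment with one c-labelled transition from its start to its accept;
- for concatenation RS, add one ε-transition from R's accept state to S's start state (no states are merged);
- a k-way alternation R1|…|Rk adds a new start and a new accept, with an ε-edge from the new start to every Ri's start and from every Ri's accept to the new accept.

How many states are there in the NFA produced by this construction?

Bottom-up over the parse tree:
Each of the 6 symbol leaves contributes a 2-state fragment.
  x|z : 6 states
  x(x|z) : 8 states
  x(x|z)|z|y : 14 states
  z(x(x|z)|z|y) : 16 states

16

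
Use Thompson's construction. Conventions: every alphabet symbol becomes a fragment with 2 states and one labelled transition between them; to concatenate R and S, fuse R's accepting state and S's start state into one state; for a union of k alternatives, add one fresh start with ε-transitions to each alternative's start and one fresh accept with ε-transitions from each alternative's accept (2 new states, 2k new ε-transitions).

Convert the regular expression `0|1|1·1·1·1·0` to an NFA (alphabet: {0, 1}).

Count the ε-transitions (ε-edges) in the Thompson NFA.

Recursing over subexpressions:
Each of the 7 symbol leaves contributes 0 ε-transitions.
  1·1·1·1·0 = 0 ε-transitions
  0|1|1·1·1·1·0 = 6 ε-transitions

6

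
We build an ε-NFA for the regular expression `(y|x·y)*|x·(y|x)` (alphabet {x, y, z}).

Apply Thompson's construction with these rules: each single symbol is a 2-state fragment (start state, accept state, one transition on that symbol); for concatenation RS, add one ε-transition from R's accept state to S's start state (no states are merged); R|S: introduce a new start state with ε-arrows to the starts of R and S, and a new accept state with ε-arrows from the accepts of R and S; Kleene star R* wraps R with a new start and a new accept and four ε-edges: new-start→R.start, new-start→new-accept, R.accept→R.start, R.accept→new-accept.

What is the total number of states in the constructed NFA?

Bottom-up over the parse tree:
Each of the 6 symbol leaves contributes a 2-state fragment.
  x·y = 4 states
  y|x·y = 8 states
  (y|x·y)* = 10 states
  y|x = 6 states
  x·(y|x) = 8 states
  (y|x·y)*|x·(y|x) = 20 states

20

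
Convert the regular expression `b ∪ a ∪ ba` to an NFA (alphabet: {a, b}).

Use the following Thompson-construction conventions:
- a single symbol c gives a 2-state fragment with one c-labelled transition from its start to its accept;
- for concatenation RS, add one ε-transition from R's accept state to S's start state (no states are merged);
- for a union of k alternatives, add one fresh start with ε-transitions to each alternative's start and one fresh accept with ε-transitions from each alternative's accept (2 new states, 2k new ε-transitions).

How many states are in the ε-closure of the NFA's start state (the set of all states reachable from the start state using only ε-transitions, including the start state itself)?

4

Compute the ε-closure size of each fragment's start state recursively; a symbol fragment's start has no outgoing ε-edge, so its closure is just itself (size 1).
  ba — |closure| equals the left operand's closure size = 1 (its accept is not ε-reachable, so the closure stops there)
  b ∪ a ∪ ba — new start ε-reaches every alternative's start; none of them accept ε, so the new accept is not reached: |closure| = 1 + 1 + 1 + 1 = 4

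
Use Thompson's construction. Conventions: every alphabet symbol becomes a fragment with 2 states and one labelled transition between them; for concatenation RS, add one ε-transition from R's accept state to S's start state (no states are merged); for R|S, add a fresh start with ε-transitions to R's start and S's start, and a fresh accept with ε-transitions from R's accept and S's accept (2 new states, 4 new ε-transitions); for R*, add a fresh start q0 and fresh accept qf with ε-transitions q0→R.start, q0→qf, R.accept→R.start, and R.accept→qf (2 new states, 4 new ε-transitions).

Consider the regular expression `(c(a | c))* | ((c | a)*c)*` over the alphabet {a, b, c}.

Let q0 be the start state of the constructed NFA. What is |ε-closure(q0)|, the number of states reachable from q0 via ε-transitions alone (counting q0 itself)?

Compute the ε-closure size of each fragment's start state recursively; a symbol fragment's start has no outgoing ε-edge, so its closure is just itself (size 1).
  a | c → new start ε-reaches every alternative's start; none of them accept ε, so the new accept is not reached: |closure| = 1 + 1 + 1 = 3
  c(a | c) → same as the first factor's closure: |closure| = 1
  (c(a | c))* → |closure| = 1 (new start) + 1 (body) + 1 (new accept) = 3
  c | a → |closure| = 1 + 1 + 1 = 3 (the new accept is not ε-reachable since no branch accepts ε)
  (c | a)* → the star's fresh start ε-reaches both the body's start and the fresh accept: |closure| = 2 + 3 = 5
  (c | a)*c → the left operand accepts ε, so the closure extends into the next operand (via the concat ε-link); |closure| = 5 + 1 = 6
  ((c | a)*c)* → new start has ε-edges to the inner start and to the new accept, so |closure| = 2 + 6 = 8
  (c(a | c))* | ((c | a)*c)* → |closure| = 1 (new start) + (3 + 8) + 1 (new accept, since some branch ε-reaches its own accept) = 13

13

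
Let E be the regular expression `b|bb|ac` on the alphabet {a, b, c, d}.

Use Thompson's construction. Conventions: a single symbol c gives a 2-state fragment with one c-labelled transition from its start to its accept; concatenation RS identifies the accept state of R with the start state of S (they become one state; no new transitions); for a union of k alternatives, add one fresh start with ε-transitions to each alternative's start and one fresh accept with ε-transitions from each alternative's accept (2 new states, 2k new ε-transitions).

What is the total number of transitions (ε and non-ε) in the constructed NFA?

11

Per subexpression:
Each of the 5 symbol leaves contributes 1 transition (1 symbol, 0 ε).
  bb : 2 transitions (2 symbol, 0 ε)
  ac : 2 transitions (2 symbol, 0 ε)
  b|bb|ac : 11 transitions (5 symbol, 6 ε)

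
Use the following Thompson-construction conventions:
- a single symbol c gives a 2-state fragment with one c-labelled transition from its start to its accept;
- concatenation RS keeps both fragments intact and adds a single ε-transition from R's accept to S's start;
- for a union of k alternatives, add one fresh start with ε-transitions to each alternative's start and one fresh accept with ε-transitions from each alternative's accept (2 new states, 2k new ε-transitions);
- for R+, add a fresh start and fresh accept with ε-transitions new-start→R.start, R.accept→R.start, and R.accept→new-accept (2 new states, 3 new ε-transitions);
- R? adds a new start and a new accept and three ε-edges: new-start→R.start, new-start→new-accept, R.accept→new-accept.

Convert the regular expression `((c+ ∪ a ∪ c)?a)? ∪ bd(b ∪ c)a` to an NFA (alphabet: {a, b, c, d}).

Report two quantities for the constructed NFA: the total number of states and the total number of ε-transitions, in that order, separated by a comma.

Bottom-up over the parse tree:
Each of the 9 symbol leaves contributes 2 states and 0 ε-transitions.
  c+ — 4 states, 3 ε-transitions
  c+ ∪ a ∪ c — 10 states, 9 ε-transitions
  (c+ ∪ a ∪ c)? — 12 states, 12 ε-transitions
  (c+ ∪ a ∪ c)?a — 14 states, 13 ε-transitions
  ((c+ ∪ a ∪ c)?a)? — 16 states, 16 ε-transitions
  b ∪ c — 6 states, 4 ε-transitions
  bd(b ∪ c)a — 12 states, 7 ε-transitions
  ((c+ ∪ a ∪ c)?a)? ∪ bd(b ∪ c)a — 30 states, 27 ε-transitions

30, 27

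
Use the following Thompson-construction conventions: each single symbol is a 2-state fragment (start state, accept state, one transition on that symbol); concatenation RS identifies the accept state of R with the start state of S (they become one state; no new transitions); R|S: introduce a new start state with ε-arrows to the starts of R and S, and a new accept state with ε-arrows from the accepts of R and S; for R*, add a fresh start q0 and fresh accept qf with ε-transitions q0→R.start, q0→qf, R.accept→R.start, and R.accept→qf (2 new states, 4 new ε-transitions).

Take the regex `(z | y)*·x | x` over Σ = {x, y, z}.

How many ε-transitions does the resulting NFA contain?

Building bottom-up:
Each of the 4 symbol leaves contributes 0 ε-transitions.
  z | y — 4 ε-transitions
  (z | y)* — 8 ε-transitions
  (z | y)*·x — 8 ε-transitions
  (z | y)*·x | x — 12 ε-transitions

12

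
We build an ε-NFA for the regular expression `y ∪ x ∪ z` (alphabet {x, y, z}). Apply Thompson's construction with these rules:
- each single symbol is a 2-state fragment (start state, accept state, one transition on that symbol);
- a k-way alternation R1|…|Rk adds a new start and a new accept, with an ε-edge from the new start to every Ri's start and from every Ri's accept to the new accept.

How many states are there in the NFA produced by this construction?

8

Recursing over subexpressions:
Each of the 3 symbol leaves contributes a 2-state fragment.
  y ∪ x ∪ z — 8 states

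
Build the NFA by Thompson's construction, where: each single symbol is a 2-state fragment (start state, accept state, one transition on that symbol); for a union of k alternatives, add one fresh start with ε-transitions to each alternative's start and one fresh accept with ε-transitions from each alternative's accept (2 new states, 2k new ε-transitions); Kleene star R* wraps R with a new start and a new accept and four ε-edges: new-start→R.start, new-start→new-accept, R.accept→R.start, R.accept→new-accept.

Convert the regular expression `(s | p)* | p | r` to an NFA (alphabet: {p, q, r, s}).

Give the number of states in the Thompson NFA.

14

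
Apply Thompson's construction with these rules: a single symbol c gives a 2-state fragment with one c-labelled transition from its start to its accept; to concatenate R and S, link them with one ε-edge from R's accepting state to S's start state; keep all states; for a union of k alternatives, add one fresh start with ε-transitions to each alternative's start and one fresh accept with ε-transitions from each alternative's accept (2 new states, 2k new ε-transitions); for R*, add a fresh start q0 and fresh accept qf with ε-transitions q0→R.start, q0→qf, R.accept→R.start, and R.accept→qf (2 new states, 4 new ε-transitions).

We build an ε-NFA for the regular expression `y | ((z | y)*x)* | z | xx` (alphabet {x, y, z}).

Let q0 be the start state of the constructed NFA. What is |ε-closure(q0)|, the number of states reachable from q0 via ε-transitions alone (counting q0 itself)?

Let C(F) = |ε-closure(F.start)| within fragment F, and note whether F accepts ε. Symbol fragments have C = 1 and do not accept ε. Then:
  z | y : new start ε-reaches every alternative's start; none of them accept ε, so the new accept is not reached: |ε-closure| = 1 + 1 + 1 = 3
  (z | y)* : the star's fresh start ε-reaches both the body's start and the fresh accept: |ε-closure| = 2 + 3 = 5
  (z | y)*x : the left operand accepts ε, so the closure extends into the next operand (via the concat ε-link); |ε-closure| = 5 + 1 = 6
  ((z | y)*x)* : |ε-closure| = 1 (new start) + 6 (body) + 1 (new accept) = 8
  xx : |ε-closure| equals the left operand's closure size = 1 (its accept is not ε-reachable, so the closure stops there)
  y | ((z | y)*x)* | z | xx : new start ε-reaches every alternative's start; at least one alternative accepts ε, so the union's new accept is reached too: |ε-closure| = 1 + 1 + 8 + 1 + 1 + 1 = 13

13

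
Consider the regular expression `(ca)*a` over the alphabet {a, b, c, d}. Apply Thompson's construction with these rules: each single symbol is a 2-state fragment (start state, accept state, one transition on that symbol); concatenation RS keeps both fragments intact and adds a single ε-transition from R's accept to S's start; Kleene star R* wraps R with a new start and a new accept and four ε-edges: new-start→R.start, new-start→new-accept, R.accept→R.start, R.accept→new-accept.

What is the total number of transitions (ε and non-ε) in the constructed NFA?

Bottom-up over the parse tree:
Each of the 3 symbol leaves contributes 1 transition (1 symbol, 0 ε).
  ca → 3 transitions (2 symbol, 1 ε)
  (ca)* → 7 transitions (2 symbol, 5 ε)
  (ca)*a → 9 transitions (3 symbol, 6 ε)

9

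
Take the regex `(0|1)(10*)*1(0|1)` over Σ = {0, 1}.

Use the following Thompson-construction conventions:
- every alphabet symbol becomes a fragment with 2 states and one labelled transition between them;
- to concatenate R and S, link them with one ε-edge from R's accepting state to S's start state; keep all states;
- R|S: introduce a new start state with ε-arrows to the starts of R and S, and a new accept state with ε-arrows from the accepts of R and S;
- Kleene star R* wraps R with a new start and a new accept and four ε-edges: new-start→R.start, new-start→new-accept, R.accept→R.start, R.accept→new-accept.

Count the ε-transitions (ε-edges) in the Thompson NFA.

Recursing over subexpressions:
Each of the 7 symbol leaves contributes 0 ε-transitions.
  0|1 — 4 ε-transitions
  0* — 4 ε-transitions
  10* — 5 ε-transitions
  (10*)* — 9 ε-transitions
  0|1 — 4 ε-transitions
  (0|1)(10*)*1(0|1) — 20 ε-transitions

20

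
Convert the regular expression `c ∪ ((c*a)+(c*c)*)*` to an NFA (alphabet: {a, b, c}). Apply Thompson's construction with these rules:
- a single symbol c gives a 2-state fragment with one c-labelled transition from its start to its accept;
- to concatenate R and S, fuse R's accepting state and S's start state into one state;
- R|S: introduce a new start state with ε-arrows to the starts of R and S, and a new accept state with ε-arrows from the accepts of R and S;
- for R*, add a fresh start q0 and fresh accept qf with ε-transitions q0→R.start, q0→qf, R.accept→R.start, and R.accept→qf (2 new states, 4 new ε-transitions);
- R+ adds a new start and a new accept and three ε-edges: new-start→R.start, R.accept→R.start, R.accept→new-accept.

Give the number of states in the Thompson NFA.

19

By structural recursion:
Each of the 5 symbol leaves contributes a 2-state fragment.
  c* — 4 states
  c*a — 5 states
  (c*a)+ — 7 states
  c* — 4 states
  c*c — 5 states
  (c*c)* — 7 states
  (c*a)+(c*c)* — 13 states
  ((c*a)+(c*c)*)* — 15 states
  c ∪ ((c*a)+(c*c)*)* — 19 states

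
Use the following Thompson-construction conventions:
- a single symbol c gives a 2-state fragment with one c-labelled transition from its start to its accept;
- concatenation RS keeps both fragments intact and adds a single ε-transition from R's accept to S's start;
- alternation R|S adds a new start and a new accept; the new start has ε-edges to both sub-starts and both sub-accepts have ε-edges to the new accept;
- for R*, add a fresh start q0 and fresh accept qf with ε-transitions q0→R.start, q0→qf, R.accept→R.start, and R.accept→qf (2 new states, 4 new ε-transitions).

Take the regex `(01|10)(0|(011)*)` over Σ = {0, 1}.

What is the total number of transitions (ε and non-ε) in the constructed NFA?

25

Building bottom-up:
Each of the 8 symbol leaves contributes 1 transition (1 symbol, 0 ε).
  01 — 3 transitions (2 symbol, 1 ε)
  10 — 3 transitions (2 symbol, 1 ε)
  01|10 — 10 transitions (4 symbol, 6 ε)
  011 — 5 transitions (3 symbol, 2 ε)
  (011)* — 9 transitions (3 symbol, 6 ε)
  0|(011)* — 14 transitions (4 symbol, 10 ε)
  (01|10)(0|(011)*) — 25 transitions (8 symbol, 17 ε)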